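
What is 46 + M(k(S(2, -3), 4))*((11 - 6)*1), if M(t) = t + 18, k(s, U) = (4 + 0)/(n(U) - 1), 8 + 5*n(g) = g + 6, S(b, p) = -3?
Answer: 308/3 ≈ 102.67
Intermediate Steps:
n(g) = -⅖ + g/5 (n(g) = -8/5 + (g + 6)/5 = -8/5 + (6 + g)/5 = -8/5 + (6/5 + g/5) = -⅖ + g/5)
k(s, U) = 4/(-7/5 + U/5) (k(s, U) = (4 + 0)/((-⅖ + U/5) - 1) = 4/(-7/5 + U/5))
M(t) = 18 + t
46 + M(k(S(2, -3), 4))*((11 - 6)*1) = 46 + (18 + 20/(-7 + 4))*((11 - 6)*1) = 46 + (18 + 20/(-3))*(5*1) = 46 + (18 + 20*(-⅓))*5 = 46 + (18 - 20/3)*5 = 46 + (34/3)*5 = 46 + 170/3 = 308/3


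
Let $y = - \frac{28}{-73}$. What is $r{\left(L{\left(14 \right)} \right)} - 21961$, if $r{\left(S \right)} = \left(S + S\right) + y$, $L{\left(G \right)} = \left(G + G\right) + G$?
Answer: $- \frac{1596993}{73} \approx -21877.0$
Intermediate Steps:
$y = \frac{28}{73}$ ($y = \left(-28\right) \left(- \frac{1}{73}\right) = \frac{28}{73} \approx 0.38356$)
$L{\left(G \right)} = 3 G$ ($L{\left(G \right)} = 2 G + G = 3 G$)
$r{\left(S \right)} = \frac{28}{73} + 2 S$ ($r{\left(S \right)} = \left(S + S\right) + \frac{28}{73} = 2 S + \frac{28}{73} = \frac{28}{73} + 2 S$)
$r{\left(L{\left(14 \right)} \right)} - 21961 = \left(\frac{28}{73} + 2 \cdot 3 \cdot 14\right) - 21961 = \left(\frac{28}{73} + 2 \cdot 42\right) - 21961 = \left(\frac{28}{73} + 84\right) - 21961 = \frac{6160}{73} - 21961 = - \frac{1596993}{73}$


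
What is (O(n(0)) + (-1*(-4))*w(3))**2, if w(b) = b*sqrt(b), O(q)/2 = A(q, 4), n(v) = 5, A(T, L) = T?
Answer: 532 + 240*sqrt(3) ≈ 947.69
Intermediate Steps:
O(q) = 2*q
w(b) = b**(3/2)
(O(n(0)) + (-1*(-4))*w(3))**2 = (2*5 + (-1*(-4))*3**(3/2))**2 = (10 + 4*(3*sqrt(3)))**2 = (10 + 12*sqrt(3))**2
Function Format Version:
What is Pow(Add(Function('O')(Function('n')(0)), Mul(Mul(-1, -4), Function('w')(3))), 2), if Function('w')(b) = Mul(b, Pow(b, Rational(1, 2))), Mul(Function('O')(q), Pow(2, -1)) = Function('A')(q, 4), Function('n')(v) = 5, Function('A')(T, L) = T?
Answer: Add(532, Mul(240, Pow(3, Rational(1, 2)))) ≈ 947.69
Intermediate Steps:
Function('O')(q) = Mul(2, q)
Function('w')(b) = Pow(b, Rational(3, 2))
Pow(Add(Function('O')(Function('n')(0)), Mul(Mul(-1, -4), Function('w')(3))), 2) = Pow(Add(Mul(2, 5), Mul(Mul(-1, -4), Pow(3, Rational(3, 2)))), 2) = Pow(Add(10, Mul(4, Mul(3, Pow(3, Rational(1, 2))))), 2) = Pow(Add(10, Mul(12, Pow(3, Rational(1, 2)))), 2)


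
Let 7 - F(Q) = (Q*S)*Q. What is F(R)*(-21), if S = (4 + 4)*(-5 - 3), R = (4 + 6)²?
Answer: -13440147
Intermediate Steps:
R = 100 (R = 10² = 100)
S = -64 (S = 8*(-8) = -64)
F(Q) = 7 + 64*Q² (F(Q) = 7 - Q*(-64)*Q = 7 - (-64*Q)*Q = 7 - (-64)*Q² = 7 + 64*Q²)
F(R)*(-21) = (7 + 64*100²)*(-21) = (7 + 64*10000)*(-21) = (7 + 640000)*(-21) = 640007*(-21) = -13440147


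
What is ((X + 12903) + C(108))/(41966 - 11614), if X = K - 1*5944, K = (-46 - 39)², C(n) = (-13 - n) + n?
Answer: 14171/30352 ≈ 0.46689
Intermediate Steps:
C(n) = -13
K = 7225 (K = (-85)² = 7225)
X = 1281 (X = 7225 - 1*5944 = 7225 - 5944 = 1281)
((X + 12903) + C(108))/(41966 - 11614) = ((1281 + 12903) - 13)/(41966 - 11614) = (14184 - 13)/30352 = 14171*(1/30352) = 14171/30352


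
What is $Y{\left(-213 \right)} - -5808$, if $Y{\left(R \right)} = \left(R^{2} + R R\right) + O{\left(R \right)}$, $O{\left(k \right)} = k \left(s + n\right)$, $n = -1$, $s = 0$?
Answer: $96759$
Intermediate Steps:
$O{\left(k \right)} = - k$ ($O{\left(k \right)} = k \left(0 - 1\right) = k \left(-1\right) = - k$)
$Y{\left(R \right)} = - R + 2 R^{2}$ ($Y{\left(R \right)} = \left(R^{2} + R R\right) - R = \left(R^{2} + R^{2}\right) - R = 2 R^{2} - R = - R + 2 R^{2}$)
$Y{\left(-213 \right)} - -5808 = - 213 \left(-1 + 2 \left(-213\right)\right) - -5808 = - 213 \left(-1 - 426\right) + 5808 = \left(-213\right) \left(-427\right) + 5808 = 90951 + 5808 = 96759$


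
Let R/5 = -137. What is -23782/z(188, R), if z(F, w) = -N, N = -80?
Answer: -11891/40 ≈ -297.27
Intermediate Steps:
R = -685 (R = 5*(-137) = -685)
z(F, w) = 80 (z(F, w) = -1*(-80) = 80)
-23782/z(188, R) = -23782/80 = -23782*1/80 = -11891/40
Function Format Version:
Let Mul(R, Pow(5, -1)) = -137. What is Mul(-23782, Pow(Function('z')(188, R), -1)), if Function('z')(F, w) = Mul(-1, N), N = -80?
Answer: Rational(-11891, 40) ≈ -297.27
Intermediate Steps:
R = -685 (R = Mul(5, -137) = -685)
Function('z')(F, w) = 80 (Function('z')(F, w) = Mul(-1, -80) = 80)
Mul(-23782, Pow(Function('z')(188, R), -1)) = Mul(-23782, Pow(80, -1)) = Mul(-23782, Rational(1, 80)) = Rational(-11891, 40)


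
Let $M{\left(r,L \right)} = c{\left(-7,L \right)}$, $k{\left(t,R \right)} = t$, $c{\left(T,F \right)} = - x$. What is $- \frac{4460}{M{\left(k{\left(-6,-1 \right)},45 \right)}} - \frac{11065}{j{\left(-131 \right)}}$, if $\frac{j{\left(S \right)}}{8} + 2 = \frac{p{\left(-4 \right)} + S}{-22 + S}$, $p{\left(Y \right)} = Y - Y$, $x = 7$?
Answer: $\frac{516989}{280} \approx 1846.4$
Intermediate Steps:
$p{\left(Y \right)} = 0$
$c{\left(T,F \right)} = -7$ ($c{\left(T,F \right)} = \left(-1\right) 7 = -7$)
$M{\left(r,L \right)} = -7$
$j{\left(S \right)} = -16 + \frac{8 S}{-22 + S}$ ($j{\left(S \right)} = -16 + 8 \frac{0 + S}{-22 + S} = -16 + 8 \frac{S}{-22 + S} = -16 + \frac{8 S}{-22 + S}$)
$- \frac{4460}{M{\left(k{\left(-6,-1 \right)},45 \right)}} - \frac{11065}{j{\left(-131 \right)}} = - \frac{4460}{-7} - \frac{11065}{8 \frac{1}{-22 - 131} \left(44 - -131\right)} = \left(-4460\right) \left(- \frac{1}{7}\right) - \frac{11065}{8 \frac{1}{-153} \left(44 + 131\right)} = \frac{4460}{7} - \frac{11065}{8 \left(- \frac{1}{153}\right) 175} = \frac{4460}{7} - \frac{11065}{- \frac{1400}{153}} = \frac{4460}{7} - - \frac{338589}{280} = \frac{4460}{7} + \frac{338589}{280} = \frac{516989}{280}$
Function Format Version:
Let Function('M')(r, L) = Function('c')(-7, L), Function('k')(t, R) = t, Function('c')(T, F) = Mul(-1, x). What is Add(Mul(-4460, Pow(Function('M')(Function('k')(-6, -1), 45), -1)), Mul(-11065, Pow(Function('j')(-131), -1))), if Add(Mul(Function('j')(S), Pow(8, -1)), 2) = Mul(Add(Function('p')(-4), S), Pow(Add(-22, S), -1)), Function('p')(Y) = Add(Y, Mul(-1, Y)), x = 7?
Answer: Rational(516989, 280) ≈ 1846.4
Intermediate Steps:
Function('p')(Y) = 0
Function('c')(T, F) = -7 (Function('c')(T, F) = Mul(-1, 7) = -7)
Function('M')(r, L) = -7
Function('j')(S) = Add(-16, Mul(8, S, Pow(Add(-22, S), -1))) (Function('j')(S) = Add(-16, Mul(8, Mul(Add(0, S), Pow(Add(-22, S), -1)))) = Add(-16, Mul(8, Mul(S, Pow(Add(-22, S), -1)))) = Add(-16, Mul(8, S, Pow(Add(-22, S), -1))))
Add(Mul(-4460, Pow(Function('M')(Function('k')(-6, -1), 45), -1)), Mul(-11065, Pow(Function('j')(-131), -1))) = Add(Mul(-4460, Pow(-7, -1)), Mul(-11065, Pow(Mul(8, Pow(Add(-22, -131), -1), Add(44, Mul(-1, -131))), -1))) = Add(Mul(-4460, Rational(-1, 7)), Mul(-11065, Pow(Mul(8, Pow(-153, -1), Add(44, 131)), -1))) = Add(Rational(4460, 7), Mul(-11065, Pow(Mul(8, Rational(-1, 153), 175), -1))) = Add(Rational(4460, 7), Mul(-11065, Pow(Rational(-1400, 153), -1))) = Add(Rational(4460, 7), Mul(-11065, Rational(-153, 1400))) = Add(Rational(4460, 7), Rational(338589, 280)) = Rational(516989, 280)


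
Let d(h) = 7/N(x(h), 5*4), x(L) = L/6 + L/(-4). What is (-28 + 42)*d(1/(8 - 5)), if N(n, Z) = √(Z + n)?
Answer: 588*√719/719 ≈ 21.929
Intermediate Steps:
x(L) = -L/12 (x(L) = L*(⅙) + L*(-¼) = L/6 - L/4 = -L/12)
d(h) = 7/√(20 - h/12) (d(h) = 7/(√(5*4 - h/12)) = 7/(√(20 - h/12)) = 7/√(20 - h/12))
(-28 + 42)*d(1/(8 - 5)) = (-28 + 42)*(14*√3/√(240 - 1/(8 - 5))) = 14*(14*√3/√(240 - 1/3)) = 14*(14*√3/√(240 - 1*⅓)) = 14*(14*√3/√(240 - ⅓)) = 14*(14*√3/√(719/3)) = 14*(14*√3*(√2157/719)) = 14*(42*√719/719) = 588*√719/719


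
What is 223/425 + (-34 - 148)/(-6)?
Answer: 39344/1275 ≈ 30.858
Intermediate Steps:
223/425 + (-34 - 148)/(-6) = 223*(1/425) - 182*(-⅙) = 223/425 + 91/3 = 39344/1275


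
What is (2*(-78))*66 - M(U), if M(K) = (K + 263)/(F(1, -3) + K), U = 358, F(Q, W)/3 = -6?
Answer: -3501261/340 ≈ -10298.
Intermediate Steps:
F(Q, W) = -18 (F(Q, W) = 3*(-6) = -18)
M(K) = (263 + K)/(-18 + K) (M(K) = (K + 263)/(-18 + K) = (263 + K)/(-18 + K))
(2*(-78))*66 - M(U) = (2*(-78))*66 - (263 + 358)/(-18 + 358) = -156*66 - 621/340 = -10296 - 621/340 = -3501261/340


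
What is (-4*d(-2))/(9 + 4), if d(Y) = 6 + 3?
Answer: -36/13 ≈ -2.7692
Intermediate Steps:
d(Y) = 9
(-4*d(-2))/(9 + 4) = (-4*9)/(9 + 4) = -36/13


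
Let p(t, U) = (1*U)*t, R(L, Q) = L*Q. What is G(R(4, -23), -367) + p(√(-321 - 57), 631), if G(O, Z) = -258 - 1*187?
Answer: -445 + 1893*I*√42 ≈ -445.0 + 12268.0*I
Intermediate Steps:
p(t, U) = U*t
G(O, Z) = -445 (G(O, Z) = -258 - 187 = -445)
G(R(4, -23), -367) + p(√(-321 - 57), 631) = -445 + 631*√(-321 - 57) = -445 + 631*√(-378) = -445 + 631*(3*I*√42) = -445 + 1893*I*√42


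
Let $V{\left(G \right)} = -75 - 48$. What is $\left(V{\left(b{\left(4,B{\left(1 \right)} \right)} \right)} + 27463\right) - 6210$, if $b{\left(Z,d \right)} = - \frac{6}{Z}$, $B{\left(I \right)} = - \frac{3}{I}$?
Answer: $21130$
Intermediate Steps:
$V{\left(G \right)} = -123$
$\left(V{\left(b{\left(4,B{\left(1 \right)} \right)} \right)} + 27463\right) - 6210 = \left(-123 + 27463\right) - 6210 = 27340 - 6210 = 21130$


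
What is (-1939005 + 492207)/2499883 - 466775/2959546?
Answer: -5448748121033/7398518733118 ≈ -0.73646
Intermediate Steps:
(-1939005 + 492207)/2499883 - 466775/2959546 = -1446798*1/2499883 - 466775*1/2959546 = -1446798/2499883 - 466775/2959546 = -5448748121033/7398518733118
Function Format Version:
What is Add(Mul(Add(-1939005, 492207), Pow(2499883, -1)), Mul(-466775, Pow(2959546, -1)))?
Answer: Rational(-5448748121033, 7398518733118) ≈ -0.73646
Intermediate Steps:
Add(Mul(Add(-1939005, 492207), Pow(2499883, -1)), Mul(-466775, Pow(2959546, -1))) = Add(Mul(-1446798, Rational(1, 2499883)), Mul(-466775, Rational(1, 2959546))) = Add(Rational(-1446798, 2499883), Rational(-466775, 2959546)) = Rational(-5448748121033, 7398518733118)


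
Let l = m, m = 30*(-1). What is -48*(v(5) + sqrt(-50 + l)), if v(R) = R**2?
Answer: -1200 - 192*I*sqrt(5) ≈ -1200.0 - 429.33*I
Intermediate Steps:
m = -30
l = -30
-48*(v(5) + sqrt(-50 + l)) = -48*(5**2 + sqrt(-50 - 30)) = -48*(25 + sqrt(-80)) = -48*(25 + 4*I*sqrt(5)) = -1200 - 192*I*sqrt(5)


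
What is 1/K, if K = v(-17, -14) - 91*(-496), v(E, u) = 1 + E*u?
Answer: 1/45375 ≈ 2.2039e-5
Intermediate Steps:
K = 45375 (K = (1 - 17*(-14)) - 91*(-496) = (1 + 238) + 45136 = 239 + 45136 = 45375)
1/K = 1/45375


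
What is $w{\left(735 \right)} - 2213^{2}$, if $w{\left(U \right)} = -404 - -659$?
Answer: $-4897114$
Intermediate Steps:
$w{\left(U \right)} = 255$ ($w{\left(U \right)} = -404 + 659 = 255$)
$w{\left(735 \right)} - 2213^{2} = 255 - 2213^{2} = 255 - 4897369 = -4897114$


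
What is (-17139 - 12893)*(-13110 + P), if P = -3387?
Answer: 495437904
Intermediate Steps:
(-17139 - 12893)*(-13110 + P) = (-17139 - 12893)*(-13110 - 3387) = -30032*(-16497) = 495437904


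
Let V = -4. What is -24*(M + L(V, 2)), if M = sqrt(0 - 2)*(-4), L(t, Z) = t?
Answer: 96 + 96*I*sqrt(2) ≈ 96.0 + 135.76*I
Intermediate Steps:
M = -4*I*sqrt(2) (M = sqrt(-2)*(-4) = (I*sqrt(2))*(-4) = -4*I*sqrt(2) ≈ -5.6569*I)
-24*(M + L(V, 2)) = -24*(-4*I*sqrt(2) - 4) = -24*(-4 - 4*I*sqrt(2)) = 96 + 96*I*sqrt(2)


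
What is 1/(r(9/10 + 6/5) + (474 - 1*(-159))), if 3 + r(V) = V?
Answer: 10/6321 ≈ 0.0015820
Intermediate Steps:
r(V) = -3 + V
1/(r(9/10 + 6/5) + (474 - 1*(-159))) = 1/((-3 + (9/10 + 6/5)) + (474 - 1*(-159))) = 1/((-3 + (9*(⅒) + 6*(⅕))) + (474 + 159)) = 1/((-3 + (9/10 + 6/5)) + 633) = 1/((-3 + 21/10) + 633) = 1/(-9/10 + 633) = 1/(6321/10) = 10/6321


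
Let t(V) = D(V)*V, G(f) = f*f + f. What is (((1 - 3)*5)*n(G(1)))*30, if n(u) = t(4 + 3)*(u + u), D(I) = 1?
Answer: -8400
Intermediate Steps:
G(f) = f + f**2 (G(f) = f**2 + f = f + f**2)
t(V) = V (t(V) = 1*V = V)
n(u) = 14*u (n(u) = (4 + 3)*(u + u) = 7*(2*u) = 14*u)
(((1 - 3)*5)*n(G(1)))*30 = (((1 - 3)*5)*(14*(1*(1 + 1))))*30 = ((-2*5)*(14*(1*2)))*30 = -140*2*30 = -10*28*30 = -280*30 = -8400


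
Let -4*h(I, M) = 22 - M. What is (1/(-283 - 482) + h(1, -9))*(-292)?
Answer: 1731487/765 ≈ 2263.4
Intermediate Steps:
h(I, M) = -11/2 + M/4 (h(I, M) = -(22 - M)/4 = -11/2 + M/4)
(1/(-283 - 482) + h(1, -9))*(-292) = (1/(-283 - 482) + (-11/2 + (¼)*(-9)))*(-292) = (1/(-765) + (-11/2 - 9/4))*(-292) = (-1/765 - 31/4)*(-292) = -23719/3060*(-292) = 1731487/765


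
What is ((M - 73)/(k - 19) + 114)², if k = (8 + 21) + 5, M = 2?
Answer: 2686321/225 ≈ 11939.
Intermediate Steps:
k = 34 (k = 29 + 5 = 34)
((M - 73)/(k - 19) + 114)² = ((2 - 73)/(34 - 19) + 114)² = (-71/15 + 114)² = (1639/15)² = 2686321/225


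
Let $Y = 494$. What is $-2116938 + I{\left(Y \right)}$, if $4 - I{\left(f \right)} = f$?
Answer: $-2117428$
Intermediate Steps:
$I{\left(f \right)} = 4 - f$
$-2116938 + I{\left(Y \right)} = -2116938 + \left(4 - 494\right) = -2116938 - 490 = -2117428$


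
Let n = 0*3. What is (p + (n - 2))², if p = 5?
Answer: 9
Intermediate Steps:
n = 0
(p + (n - 2))² = (5 + (0 - 2))² = (5 - 2)² = 3² = 9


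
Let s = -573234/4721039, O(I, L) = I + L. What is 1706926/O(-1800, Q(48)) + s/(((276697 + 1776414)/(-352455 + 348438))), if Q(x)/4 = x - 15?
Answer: -8272458842169079675/8083809463342386 ≈ -1023.3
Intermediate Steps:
Q(x) = -60 + 4*x (Q(x) = 4*(x - 15) = 4*(-15 + x) = -60 + 4*x)
s = -573234/4721039 (s = -573234*1/4721039 = -573234/4721039 ≈ -0.12142)
1706926/O(-1800, Q(48)) + s/(((276697 + 1776414)/(-352455 + 348438))) = 1706926/(-1800 + (-60 + 4*48)) - 573234*(-352455 + 348438)/(276697 + 1776414)/4721039 = 1706926/(-1800 + (-60 + 192)) - 573234/(4721039*(2053111/(-4017))) = 1706926/(-1800 + 132) - 573234/(4721039*(2053111*(-1/4017))) = 1706926/(-1668) - 573234/(4721039*(-2053111/4017)) = 1706926*(-1/1668) - 573234/4721039*(-4017/2053111) = -853463/834 + 2302680978/9692817102329 = -8272458842169079675/8083809463342386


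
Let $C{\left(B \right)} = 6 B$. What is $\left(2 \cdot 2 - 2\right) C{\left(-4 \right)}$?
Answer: $-48$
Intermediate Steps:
$\left(2 \cdot 2 - 2\right) C{\left(-4 \right)} = \left(2 \cdot 2 - 2\right) 6 \left(-4\right) = \left(4 - 2\right) \left(-24\right) = 2 \left(-24\right) = -48$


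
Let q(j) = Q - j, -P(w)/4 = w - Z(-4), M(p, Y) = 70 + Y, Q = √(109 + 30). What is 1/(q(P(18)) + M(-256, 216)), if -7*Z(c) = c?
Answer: 17430/6193289 - 49*√139/6193289 ≈ 0.0027211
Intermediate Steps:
Q = √139 ≈ 11.790
Z(c) = -c/7
P(w) = 16/7 - 4*w (P(w) = -4*(w - (-1)*(-4)/7) = -4*(w - 1*4/7) = -4*(w - 4/7) = -4*(-4/7 + w) = 16/7 - 4*w)
q(j) = √139 - j
1/(q(P(18)) + M(-256, 216)) = 1/((√139 - (16/7 - 4*18)) + (70 + 216)) = 1/((√139 - (16/7 - 72)) + 286) = 1/((√139 - 1*(-488/7)) + 286) = 1/((√139 + 488/7) + 286) = 1/((488/7 + √139) + 286) = 1/(2490/7 + √139)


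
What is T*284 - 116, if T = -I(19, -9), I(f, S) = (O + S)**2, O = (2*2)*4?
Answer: -14032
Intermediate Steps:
O = 16 (O = 4*4 = 16)
I(f, S) = (16 + S)**2
T = -49 (T = -(16 - 9)**2 = -1*7**2 = -1*49 = -49)
T*284 - 116 = -49*284 - 116 = -13916 - 116 = -14032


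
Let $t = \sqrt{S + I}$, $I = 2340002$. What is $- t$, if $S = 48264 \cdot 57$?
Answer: $- 5 \sqrt{203642} \approx -2256.3$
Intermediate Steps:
$S = 2751048$
$t = 5 \sqrt{203642}$ ($t = \sqrt{2751048 + 2340002} = \sqrt{5091050} = 5 \sqrt{203642} \approx 2256.3$)
$- t = - 5 \sqrt{203642}$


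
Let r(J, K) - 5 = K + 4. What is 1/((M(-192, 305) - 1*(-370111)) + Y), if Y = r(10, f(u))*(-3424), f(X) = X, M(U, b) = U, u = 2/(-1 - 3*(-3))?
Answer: 1/338247 ≈ 2.9564e-6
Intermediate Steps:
u = ¼ (u = 2/(-1 + 9) = 2/8 = 2*(⅛) = ¼ ≈ 0.25000)
r(J, K) = 9 + K (r(J, K) = 5 + (K + 4) = 5 + (4 + K) = 9 + K)
Y = -31672 (Y = (9 + ¼)*(-3424) = (37/4)*(-3424) = -31672)
1/((M(-192, 305) - 1*(-370111)) + Y) = 1/((-192 - 1*(-370111)) - 31672) = 1/((-192 + 370111) - 31672) = 1/(369919 - 31672) = 1/338247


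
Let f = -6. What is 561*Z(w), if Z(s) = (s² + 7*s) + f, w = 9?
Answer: 77418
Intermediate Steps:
Z(s) = -6 + s² + 7*s (Z(s) = (s² + 7*s) - 6 = -6 + s² + 7*s)
561*Z(w) = 561*(-6 + 9² + 7*9) = 561*(-6 + 81 + 63) = 561*138 = 77418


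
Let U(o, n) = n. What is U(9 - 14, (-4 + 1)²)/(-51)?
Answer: -3/17 ≈ -0.17647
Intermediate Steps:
U(9 - 14, (-4 + 1)²)/(-51) = (-4 + 1)²/(-51) = (-3)²*(-1/51) = 9*(-1/51) = -3/17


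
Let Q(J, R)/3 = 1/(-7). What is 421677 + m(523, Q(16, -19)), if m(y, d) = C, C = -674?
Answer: 421003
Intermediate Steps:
Q(J, R) = -3/7 (Q(J, R) = 3/(-7) = 3*(-1/7) = -3/7)
m(y, d) = -674
421677 + m(523, Q(16, -19)) = 421677 - 674 = 421003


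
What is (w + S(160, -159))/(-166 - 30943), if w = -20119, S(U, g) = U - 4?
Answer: 19963/31109 ≈ 0.64171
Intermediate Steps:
S(U, g) = -4 + U
(w + S(160, -159))/(-166 - 30943) = (-20119 + (-4 + 160))/(-166 - 30943) = (-20119 + 156)/(-31109) = -19963*(-1/31109) = 19963/31109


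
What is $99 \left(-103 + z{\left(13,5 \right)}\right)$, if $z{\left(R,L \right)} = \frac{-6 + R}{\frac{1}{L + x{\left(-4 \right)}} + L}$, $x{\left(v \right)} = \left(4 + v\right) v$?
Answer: $- \frac{261657}{26} \approx -10064.0$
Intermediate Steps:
$x{\left(v \right)} = v \left(4 + v\right)$
$z{\left(R,L \right)} = \frac{-6 + R}{L + \frac{1}{L}}$ ($z{\left(R,L \right)} = \frac{-6 + R}{\frac{1}{L - 4 \left(4 - 4\right)} + L} = \frac{-6 + R}{\frac{1}{L - 0} + L} = \frac{-6 + R}{\frac{1}{L + 0} + L} = \frac{-6 + R}{\frac{1}{L} + L} = \frac{-6 + R}{L + \frac{1}{L}}$)
$99 \left(-103 + z{\left(13,5 \right)}\right) = 99 \left(-103 + \frac{5 \left(-6 + 13\right)}{1 + 5^{2}}\right) = 99 \left(-103 + 5 \frac{1}{1 + 25} \cdot 7\right) = 99 \left(-103 + 5 \cdot \frac{1}{26} \cdot 7\right) = 99 \left(-103 + \frac{35}{26}\right) = 99 \left(- \frac{2643}{26}\right) = - \frac{261657}{26}$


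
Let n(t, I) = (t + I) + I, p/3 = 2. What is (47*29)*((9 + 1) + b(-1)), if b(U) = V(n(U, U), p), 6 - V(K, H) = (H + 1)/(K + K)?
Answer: 140389/6 ≈ 23398.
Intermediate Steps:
p = 6 (p = 3*2 = 6)
n(t, I) = t + 2*I (n(t, I) = (I + t) + I = t + 2*I)
V(K, H) = 6 - (1 + H)/(2*K) (V(K, H) = 6 - (H + 1)/(K + K) = 6 - (1 + H)/(2*K))
b(U) = (-7 + 36*U)/(6*U) (b(U) = (-1 - 1*6 + 12*(U + 2*U))/(2*(U + 2*U)) = (-1 - 6 + 12*(3*U))/(2*((3*U))) = (1/(3*U))*(-1 - 6 + 36*U)/2 = (1/(3*U))*(-7 + 36*U)/2 = (-7 + 36*U)/(6*U))
(47*29)*((9 + 1) + b(-1)) = (47*29)*((9 + 1) + (6 - 7/6/(-1))) = 1363*(10 + (6 - 7/6*(-1))) = 1363*(10 + (6 + 7/6)) = 1363*(10 + 43/6) = 1363*(103/6) = 140389/6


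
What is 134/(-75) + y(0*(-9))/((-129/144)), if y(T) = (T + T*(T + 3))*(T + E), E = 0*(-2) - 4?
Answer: -134/75 ≈ -1.7867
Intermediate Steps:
E = -4 (E = 0 - 4 = -4)
y(T) = (-4 + T)*(T + T*(3 + T)) (y(T) = (T + T*(T + 3))*(T - 4) = (T + T*(3 + T))*(-4 + T) = (-4 + T)*(T + T*(3 + T)))
134/(-75) + y(0*(-9))/((-129/144)) = 134/(-75) + ((0*(-9))*(-16 + (0*(-9))**2))/((-129/144)) = 134*(-1/75) + (0*(-16 + 0**2))/((-129*1/144)) = -134/75 + (0*(-16 + 0))/(-43/48) = -134/75 + (0*(-16))*(-48/43) = -134/75 + 0*(-48/43) = -134/75 + 0 = -134/75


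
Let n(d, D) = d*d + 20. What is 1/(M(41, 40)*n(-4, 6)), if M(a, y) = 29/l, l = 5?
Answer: 5/1044 ≈ 0.0047893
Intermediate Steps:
n(d, D) = 20 + d² (n(d, D) = d² + 20 = 20 + d²)
M(a, y) = 29/5
1/(M(41, 40)*n(-4, 6)) = 1/(29*(20 + (-4)²)/5) = 1/(29*(20 + 16)/5) = 1/((29/5)*36) = 1/(1044/5) = 5/1044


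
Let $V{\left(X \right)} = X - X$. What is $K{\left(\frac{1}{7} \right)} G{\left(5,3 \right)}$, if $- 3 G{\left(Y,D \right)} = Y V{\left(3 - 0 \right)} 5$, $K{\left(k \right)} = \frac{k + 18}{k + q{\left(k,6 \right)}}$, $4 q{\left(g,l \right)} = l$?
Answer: $0$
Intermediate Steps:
$V{\left(X \right)} = 0$
$q{\left(g,l \right)} = \frac{l}{4}$
$K{\left(k \right)} = \frac{18 + k}{\frac{3}{2} + k}$ ($K{\left(k \right)} = \frac{k + 18}{k + \frac{1}{4} \cdot 6} = \frac{18 + k}{k + \frac{3}{2}} = \frac{18 + k}{\frac{3}{2} + k}$)
$G{\left(Y,D \right)} = 0$ ($G{\left(Y,D \right)} = - \frac{Y 0 \cdot 5}{3} = - \frac{0 \cdot 5}{3} = \left(- \frac{1}{3}\right) 0 = 0$)
$K{\left(\frac{1}{7} \right)} G{\left(5,3 \right)} = \frac{2 \left(18 + \frac{1}{7}\right)}{3 + \frac{2}{7}} \cdot 0 = \frac{2 \left(18 + \frac{1}{7}\right)}{3 + 2 \cdot \frac{1}{7}} \cdot 0 = 2 \frac{1}{3 + \frac{2}{7}} \cdot \frac{127}{7} \cdot 0 = 2 \frac{1}{\frac{23}{7}} \cdot \frac{127}{7} \cdot 0 = 2 \cdot \frac{7}{23} \cdot \frac{127}{7} \cdot 0 = \frac{254}{23} \cdot 0 = 0$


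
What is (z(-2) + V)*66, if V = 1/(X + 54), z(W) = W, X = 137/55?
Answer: -406494/3107 ≈ -130.83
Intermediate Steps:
X = 137/55 (X = 137*(1/55) = 137/55 ≈ 2.4909)
V = 55/3107 (V = 1/(137/55 + 54) = 1/(3107/55) = 55/3107 ≈ 0.017702)
(z(-2) + V)*66 = (-2 + 55/3107)*66 = -6159/3107*66 = -406494/3107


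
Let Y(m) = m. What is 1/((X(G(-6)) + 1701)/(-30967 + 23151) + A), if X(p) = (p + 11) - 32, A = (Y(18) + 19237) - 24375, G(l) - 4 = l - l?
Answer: -1954/10004901 ≈ -0.00019530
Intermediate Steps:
G(l) = 4 (G(l) = 4 + (l - l) = 4 + 0 = 4)
A = -5120 (A = (18 + 19237) - 24375 = 19255 - 24375 = -5120)
X(p) = -21 + p (X(p) = (11 + p) - 32 = -21 + p)
1/((X(G(-6)) + 1701)/(-30967 + 23151) + A) = 1/(((-21 + 4) + 1701)/(-30967 + 23151) - 5120) = 1/((-17 + 1701)/(-7816) - 5120) = 1/(1684*(-1/7816) - 5120) = 1/(-421/1954 - 5120) = 1/(-10004901/1954) = -1954/10004901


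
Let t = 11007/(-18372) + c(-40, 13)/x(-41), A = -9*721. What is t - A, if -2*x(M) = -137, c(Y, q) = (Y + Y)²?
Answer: 5522077679/838988 ≈ 6581.8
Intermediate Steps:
c(Y, q) = 4*Y² (c(Y, q) = (2*Y)² = 4*Y²)
A = -6489
x(M) = 137/2 (x(M) = -½*(-137) = 137/2)
t = 77884547/838988 (t = 11007/(-18372) + (4*(-40)²)/(137/2) = 11007*(-1/18372) + (4*1600)*(2/137) = -3669/6124 + 6400*(2/137) = -3669/6124 + 12800/137 = 77884547/838988 ≈ 92.832)
t - A = 77884547/838988 - 1*(-6489) = 77884547/838988 + 6489 = 5522077679/838988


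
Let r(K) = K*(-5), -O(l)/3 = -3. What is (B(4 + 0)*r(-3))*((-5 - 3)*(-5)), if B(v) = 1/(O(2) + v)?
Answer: 600/13 ≈ 46.154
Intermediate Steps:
O(l) = 9 (O(l) = -3*(-3) = 9)
r(K) = -5*K
B(v) = 1/(9 + v)
(B(4 + 0)*r(-3))*((-5 - 3)*(-5)) = ((-5*(-3))/(9 + (4 + 0)))*((-5 - 3)*(-5)) = (15/(9 + 4))*(-8*(-5)) = (15/13)*40 = 600/13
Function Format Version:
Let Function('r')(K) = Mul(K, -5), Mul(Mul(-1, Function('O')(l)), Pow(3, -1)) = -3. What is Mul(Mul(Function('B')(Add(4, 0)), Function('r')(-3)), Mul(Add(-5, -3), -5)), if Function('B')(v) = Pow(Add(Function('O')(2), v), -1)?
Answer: Rational(600, 13) ≈ 46.154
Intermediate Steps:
Function('O')(l) = 9 (Function('O')(l) = Mul(-3, -3) = 9)
Function('r')(K) = Mul(-5, K)
Function('B')(v) = Pow(Add(9, v), -1)
Mul(Mul(Function('B')(Add(4, 0)), Function('r')(-3)), Mul(Add(-5, -3), -5)) = Mul(Mul(Pow(Add(9, Add(4, 0)), -1), Mul(-5, -3)), Mul(Add(-5, -3), -5)) = Mul(Mul(Pow(Add(9, 4), -1), 15), Mul(-8, -5)) = Mul(Mul(Pow(13, -1), 15), 40) = Mul(Mul(Rational(1, 13), 15), 40) = Mul(Rational(15, 13), 40) = Rational(600, 13)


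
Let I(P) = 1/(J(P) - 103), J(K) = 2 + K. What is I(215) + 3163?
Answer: 360583/114 ≈ 3163.0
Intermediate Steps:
I(P) = 1/(-101 + P) (I(P) = 1/((2 + P) - 103) = 1/(-101 + P))
I(215) + 3163 = 1/(-101 + 215) + 3163 = 1/114 + 3163 = 360583/114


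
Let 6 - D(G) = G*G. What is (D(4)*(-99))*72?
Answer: 71280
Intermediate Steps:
D(G) = 6 - G² (D(G) = 6 - G*G = 6 - G²)
(D(4)*(-99))*72 = ((6 - 1*4²)*(-99))*72 = ((6 - 1*16)*(-99))*72 = ((6 - 16)*(-99))*72 = -10*(-99)*72 = 990*72 = 71280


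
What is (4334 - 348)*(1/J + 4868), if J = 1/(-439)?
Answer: 17653994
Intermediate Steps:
J = -1/439 ≈ -0.0022779
(4334 - 348)*(1/J + 4868) = (4334 - 348)*(1/(-1/439) + 4868) = 3986*(-439 + 4868) = 3986*4429 = 17653994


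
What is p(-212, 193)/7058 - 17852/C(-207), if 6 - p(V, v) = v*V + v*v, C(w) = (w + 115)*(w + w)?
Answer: 868613/16801569 ≈ 0.051698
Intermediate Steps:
C(w) = 2*w*(115 + w) (C(w) = (115 + w)*(2*w) = 2*w*(115 + w))
p(V, v) = 6 - v² - V*v (p(V, v) = 6 - (v*V + v*v) = 6 - (V*v + v²) = 6 - (v² + V*v) = 6 + (-v² - V*v) = 6 - v² - V*v)
p(-212, 193)/7058 - 17852/C(-207) = (6 - 1*193² - 1*(-212)*193)/7058 - 17852*(-1/(414*(115 - 207))) = (6 - 1*37249 + 40916)*(1/7058) - 17852/(2*(-207)*(-92)) = (6 - 37249 + 40916)*(1/7058) - 17852/38088 = 3673*(1/7058) - 17852*1/38088 = 3673/7058 - 4463/9522 = 868613/16801569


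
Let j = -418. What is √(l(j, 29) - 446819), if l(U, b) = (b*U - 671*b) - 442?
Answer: I*√478842 ≈ 691.98*I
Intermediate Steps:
l(U, b) = -442 - 671*b + U*b (l(U, b) = (U*b - 671*b) - 442 = (-671*b + U*b) - 442 = -442 - 671*b + U*b)
√(l(j, 29) - 446819) = √((-442 - 671*29 - 418*29) - 446819) = √((-442 - 19459 - 12122) - 446819) = √(-32023 - 446819) = √(-478842) = I*√478842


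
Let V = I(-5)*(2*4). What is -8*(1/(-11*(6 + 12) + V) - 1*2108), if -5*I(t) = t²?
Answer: 2006820/119 ≈ 16864.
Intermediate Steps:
I(t) = -t²/5
V = -40 (V = (-⅕*(-5)²)*(2*4) = -⅕*25*8 = -5*8 = -40)
-8*(1/(-11*(6 + 12) + V) - 1*2108) = -8*(1/(-11*(6 + 12) - 40) - 1*2108) = -8*(1/(-11*18 - 40) - 2108) = -8*(1/(-198 - 40) - 2108) = -8*(1/(-238) - 2108) = -8*(-1/238 - 2108) = -8*(-501705/238) = 2006820/119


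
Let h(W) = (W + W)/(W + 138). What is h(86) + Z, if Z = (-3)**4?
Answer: 4579/56 ≈ 81.768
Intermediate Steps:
Z = 81
h(W) = 2*W/(138 + W) (h(W) = (2*W)/(138 + W) = 2*W/(138 + W))
h(86) + Z = 2*86/(138 + 86) + 81 = 2*86/224 + 81 = 2*86*(1/224) + 81 = 43/56 + 81 = 4579/56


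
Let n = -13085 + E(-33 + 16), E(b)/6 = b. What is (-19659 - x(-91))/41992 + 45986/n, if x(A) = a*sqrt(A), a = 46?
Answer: -2190287345/553748504 - 23*I*sqrt(91)/20996 ≈ -3.9554 - 0.01045*I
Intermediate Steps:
x(A) = 46*sqrt(A)
E(b) = 6*b
n = -13187 (n = -13085 + 6*(-33 + 16) = -13085 + 6*(-17) = -13085 - 102 = -13187)
(-19659 - x(-91))/41992 + 45986/n = (-19659 - 46*sqrt(-91))/41992 + 45986/(-13187) = (-19659 - 46*I*sqrt(91))*(1/41992) + 45986*(-1/13187) = (-19659 - 46*I*sqrt(91))*(1/41992) - 45986/13187 = (-19659/41992 - 23*I*sqrt(91)/20996) - 45986/13187 = -2190287345/553748504 - 23*I*sqrt(91)/20996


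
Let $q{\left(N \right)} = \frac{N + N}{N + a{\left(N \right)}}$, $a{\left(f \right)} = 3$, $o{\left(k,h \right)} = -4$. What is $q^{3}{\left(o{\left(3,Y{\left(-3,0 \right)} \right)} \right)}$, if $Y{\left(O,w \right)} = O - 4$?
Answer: $512$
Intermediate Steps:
$Y{\left(O,w \right)} = -4 + O$ ($Y{\left(O,w \right)} = O - 4 = -4 + O$)
$q{\left(N \right)} = \frac{2 N}{3 + N}$ ($q{\left(N \right)} = \frac{N + N}{N + 3} = \frac{2 N}{3 + N}$)
$q^{3}{\left(o{\left(3,Y{\left(-3,0 \right)} \right)} \right)} = \left(2 \left(-4\right) \frac{1}{3 - 4}\right)^{3} = \left(2 \left(-4\right) \frac{1}{-1}\right)^{3} = \left(2 \left(-4\right) \left(-1\right)\right)^{3} = 8^{3} = 512$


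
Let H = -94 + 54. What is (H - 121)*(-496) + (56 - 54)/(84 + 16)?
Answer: 3992801/50 ≈ 79856.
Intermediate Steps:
H = -40
(H - 121)*(-496) + (56 - 54)/(84 + 16) = (-40 - 121)*(-496) + (56 - 54)/(84 + 16) = -161*(-496) + 2/100 = 79856 + 2*(1/100) = 79856 + 1/50 = 3992801/50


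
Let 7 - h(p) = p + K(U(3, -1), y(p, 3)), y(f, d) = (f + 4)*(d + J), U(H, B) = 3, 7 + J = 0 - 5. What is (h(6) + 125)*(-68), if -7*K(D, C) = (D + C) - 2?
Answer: -53924/7 ≈ -7703.4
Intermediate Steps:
J = -12 (J = -7 + (0 - 5) = -7 - 5 = -12)
y(f, d) = (-12 + d)*(4 + f) (y(f, d) = (f + 4)*(d - 12) = (4 + f)*(-12 + d) = (-12 + d)*(4 + f))
K(D, C) = 2/7 - C/7 - D/7 (K(D, C) = -((D + C) - 2)/7 = -((C + D) - 2)/7 = -(-2 + C + D)/7 = 2/7 - C/7 - D/7)
h(p) = 2 - 16*p/7 (h(p) = 7 - (p + (2/7 - (-48 - 12*p + 4*3 + 3*p)/7 - ⅐*3)) = 7 - (p + (2/7 - (-48 - 12*p + 12 + 3*p)/7 - 3/7)) = 7 - (p + (2/7 - (-36 - 9*p)/7 - 3/7)) = 7 - (p + (2/7 + (36/7 + 9*p/7) - 3/7)) = 7 - (p + (5 + 9*p/7)) = 7 - (5 + 16*p/7) = 7 + (-5 - 16*p/7) = 2 - 16*p/7)
(h(6) + 125)*(-68) = ((2 - 16/7*6) + 125)*(-68) = ((2 - 96/7) + 125)*(-68) = (-82/7 + 125)*(-68) = (793/7)*(-68) = -53924/7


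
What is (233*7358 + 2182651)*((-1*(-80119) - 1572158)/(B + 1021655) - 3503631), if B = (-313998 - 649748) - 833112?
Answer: -10584521173445491510/775203 ≈ -1.3654e+13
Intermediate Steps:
B = -1796858 (B = -963746 - 833112 = -1796858)
(233*7358 + 2182651)*((-1*(-80119) - 1572158)/(B + 1021655) - 3503631) = (233*7358 + 2182651)*((-1*(-80119) - 1572158)/(-1796858 + 1021655) - 3503631) = (1714414 + 2182651)*((80119 - 1572158)/(-775203) - 3503631) = 3897065*(-1492039*(-1/775203) - 3503631) = 3897065*(1492039/775203 - 3503631) = 3897065*(-2716023770054/775203) = -10584521173445491510/775203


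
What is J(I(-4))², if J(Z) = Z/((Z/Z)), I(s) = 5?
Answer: 25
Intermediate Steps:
J(Z) = Z (J(Z) = Z/1 = Z*1 = Z)
J(I(-4))² = 5² = 25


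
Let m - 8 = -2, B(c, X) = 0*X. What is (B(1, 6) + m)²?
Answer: 36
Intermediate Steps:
B(c, X) = 0
m = 6 (m = 8 - 2 = 6)
(B(1, 6) + m)² = (0 + 6)² = 6² = 36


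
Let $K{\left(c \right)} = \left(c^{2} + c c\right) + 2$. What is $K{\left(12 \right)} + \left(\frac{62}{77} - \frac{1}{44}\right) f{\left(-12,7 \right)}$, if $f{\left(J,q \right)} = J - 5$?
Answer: $\frac{85223}{308} \approx 276.7$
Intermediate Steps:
$f{\left(J,q \right)} = -5 + J$ ($f{\left(J,q \right)} = J - 5 = -5 + J$)
$K{\left(c \right)} = 2 + 2 c^{2}$ ($K{\left(c \right)} = \left(c^{2} + c^{2}\right) + 2 = 2 c^{2} + 2 = 2 + 2 c^{2}$)
$K{\left(12 \right)} + \left(\frac{62}{77} - \frac{1}{44}\right) f{\left(-12,7 \right)} = \left(2 + 2 \cdot 12^{2}\right) + \left(\frac{62}{77} - \frac{1}{44}\right) \left(-5 - 12\right) = \left(2 + 2 \cdot 144\right) + \left(62 \cdot \frac{1}{77} - \frac{1}{44}\right) \left(-17\right) = \left(2 + 288\right) + \left(\frac{62}{77} - \frac{1}{44}\right) \left(-17\right) = 290 + \frac{241}{308} \left(-17\right) = 290 - \frac{4097}{308} = \frac{85223}{308}$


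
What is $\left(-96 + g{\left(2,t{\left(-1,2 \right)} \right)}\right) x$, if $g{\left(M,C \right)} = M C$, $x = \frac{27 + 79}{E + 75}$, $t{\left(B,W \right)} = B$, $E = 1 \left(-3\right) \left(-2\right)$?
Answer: $- \frac{10388}{81} \approx -128.25$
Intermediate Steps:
$E = 6$ ($E = \left(-3\right) \left(-2\right) = 6$)
$x = \frac{106}{81}$ ($x = \frac{27 + 79}{6 + 75} = \frac{106}{81} \approx 1.3086$)
$g{\left(M,C \right)} = C M$
$\left(-96 + g{\left(2,t{\left(-1,2 \right)} \right)}\right) x = \left(-96 - 2\right) \frac{106}{81} = \left(-98\right) \frac{106}{81} = - \frac{10388}{81}$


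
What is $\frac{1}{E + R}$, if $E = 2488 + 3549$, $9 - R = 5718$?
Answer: $\frac{1}{328} \approx 0.0030488$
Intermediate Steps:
$R = -5709$ ($R = 9 - 5718 = -5709$)
$E = 6037$
$\frac{1}{E + R} = \frac{1}{6037 - 5709} = \frac{1}{328}$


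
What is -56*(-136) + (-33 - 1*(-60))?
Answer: 7643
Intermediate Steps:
-56*(-136) + (-33 - 1*(-60)) = 7616 + (-33 + 60) = 7616 + 27 = 7643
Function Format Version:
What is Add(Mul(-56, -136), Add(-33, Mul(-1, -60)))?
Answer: 7643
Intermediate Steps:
Add(Mul(-56, -136), Add(-33, Mul(-1, -60))) = Add(7616, Add(-33, 60)) = Add(7616, 27) = 7643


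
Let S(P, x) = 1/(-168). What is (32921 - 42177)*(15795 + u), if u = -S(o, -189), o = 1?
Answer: -3070170077/21 ≈ -1.4620e+8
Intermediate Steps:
S(P, x) = -1/168
u = 1/168 (u = -1*(-1/168) = 1/168 ≈ 0.0059524)
(32921 - 42177)*(15795 + u) = (32921 - 42177)*(15795 + 1/168) = -9256*2653561/168 = -3070170077/21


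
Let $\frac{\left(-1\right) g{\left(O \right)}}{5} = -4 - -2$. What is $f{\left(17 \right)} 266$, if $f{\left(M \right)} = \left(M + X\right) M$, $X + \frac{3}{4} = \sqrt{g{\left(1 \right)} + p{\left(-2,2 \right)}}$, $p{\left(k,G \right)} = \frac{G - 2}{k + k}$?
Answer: $\frac{146965}{2} + 4522 \sqrt{10} \approx 87782.0$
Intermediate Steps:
$g{\left(O \right)} = 10$ ($g{\left(O \right)} = - 5 \left(-4 - -2\right) = - 5 \left(-4 + 2\right) = \left(-5\right) \left(-2\right) = 10$)
$p{\left(k,G \right)} = \frac{-2 + G}{2 k}$
$X = - \frac{3}{4} + \sqrt{10}$ ($X = - \frac{3}{4} + \sqrt{10 + \frac{-2 + 2}{2 \left(-2\right)}} = - \frac{3}{4} + \sqrt{10 + \frac{1}{2} \left(- \frac{1}{2}\right) 0} = - \frac{3}{4} + \sqrt{10 + 0} = - \frac{3}{4} + \sqrt{10} \approx 2.4123$)
$f{\left(M \right)} = M \left(- \frac{3}{4} + M + \sqrt{10}\right)$ ($f{\left(M \right)} = \left(M - \left(\frac{3}{4} - \sqrt{10}\right)\right) M = \left(- \frac{3}{4} + M + \sqrt{10}\right) M = M \left(- \frac{3}{4} + M + \sqrt{10}\right)$)
$f{\left(17 \right)} 266 = \frac{1}{4} \cdot 17 \left(-3 + 4 \cdot 17 + 4 \sqrt{10}\right) 266 = \frac{1}{4} \cdot 17 \left(-3 + 68 + 4 \sqrt{10}\right) 266 = \frac{1}{4} \cdot 17 \left(65 + 4 \sqrt{10}\right) 266 = \left(\frac{1105}{4} + 17 \sqrt{10}\right) 266 = \frac{146965}{2} + 4522 \sqrt{10}$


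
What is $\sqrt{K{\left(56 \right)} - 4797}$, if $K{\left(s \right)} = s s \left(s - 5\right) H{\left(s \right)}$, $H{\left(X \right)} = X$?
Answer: $\sqrt{8951619} \approx 2991.9$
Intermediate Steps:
$K{\left(s \right)} = s^{3} \left(-5 + s\right)$ ($K{\left(s \right)} = s s \left(s - 5\right) s = s s \left(-5 + s\right) s = s^{2} \left(-5 + s\right) s = s^{3} \left(-5 + s\right)$)
$\sqrt{K{\left(56 \right)} - 4797} = \sqrt{56^{3} \left(-5 + 56\right) - 4797} = \sqrt{175616 \cdot 51 - 4797} = \sqrt{8956416 - 4797} = \sqrt{8951619}$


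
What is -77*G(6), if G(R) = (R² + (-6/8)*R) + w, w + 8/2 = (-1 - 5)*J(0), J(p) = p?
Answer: -4235/2 ≈ -2117.5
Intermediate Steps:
w = -4 (w = -4 + (-1 - 5)*0 = -4 - 6*0 = -4 + 0 = -4)
G(R) = -4 + R² - 3*R/4 (G(R) = (R² + (-6/8)*R) - 4 = (R² + (-6*⅛)*R) - 4 = (R² - 3*R/4) - 4 = -4 + R² - 3*R/4)
-77*G(6) = -77*(-4 + 6² - ¾*6) = -77*(-4 + 36 - 9/2) = -77*55/2 = -4235/2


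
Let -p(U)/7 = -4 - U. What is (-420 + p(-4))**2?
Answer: 176400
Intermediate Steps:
p(U) = 28 + 7*U (p(U) = -7*(-4 - U) = 28 + 7*U)
(-420 + p(-4))**2 = (-420 + (28 + 7*(-4)))**2 = (-420 + (28 - 28))**2 = (-420 + 0)**2 = (-420)**2 = 176400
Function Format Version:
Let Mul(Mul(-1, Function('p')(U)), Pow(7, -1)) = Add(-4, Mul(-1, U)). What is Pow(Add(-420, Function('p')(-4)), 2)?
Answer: 176400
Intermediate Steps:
Function('p')(U) = Add(28, Mul(7, U)) (Function('p')(U) = Mul(-7, Add(-4, Mul(-1, U))) = Add(28, Mul(7, U)))
Pow(Add(-420, Function('p')(-4)), 2) = Pow(Add(-420, Add(28, Mul(7, -4))), 2) = Pow(Add(-420, Add(28, -28)), 2) = Pow(Add(-420, 0), 2) = Pow(-420, 2) = 176400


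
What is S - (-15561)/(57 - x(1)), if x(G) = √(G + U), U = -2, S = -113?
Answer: 39979/250 + 1197*I/250 ≈ 159.92 + 4.788*I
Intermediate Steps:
x(G) = √(-2 + G) (x(G) = √(G - 2) = √(-2 + G))
S - (-15561)/(57 - x(1)) = -113 - (-15561)/(57 - √(-2 + 1)) = -113 - (-15561)/(57 - √(-1)) = -113 - (-15561)/(57 - I) = -113 - (-15561)*(57 + I)/3250 = -113 - (-1197)*(57 + I)/250 = -113 + 1197*(57 + I)/250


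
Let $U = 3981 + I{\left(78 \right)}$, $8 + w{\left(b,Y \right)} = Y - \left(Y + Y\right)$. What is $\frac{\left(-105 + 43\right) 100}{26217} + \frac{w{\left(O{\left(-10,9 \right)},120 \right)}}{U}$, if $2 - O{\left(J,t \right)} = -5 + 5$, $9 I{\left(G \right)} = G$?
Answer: $- \frac{84275128}{313791273} \approx -0.26857$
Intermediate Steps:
$I{\left(G \right)} = \frac{G}{9}$
$O{\left(J,t \right)} = 2$ ($O{\left(J,t \right)} = 2 - \left(-5 + 5\right) = 2 - 0 = 2 + 0 = 2$)
$w{\left(b,Y \right)} = -8 - Y$ ($w{\left(b,Y \right)} = -8 + \left(Y - \left(Y + Y\right)\right) = -8 + \left(Y - 2 Y\right) = -8 - Y$)
$U = \frac{11969}{3}$ ($U = 3981 + \frac{1}{9} \cdot 78 = 3981 + \frac{26}{3} = \frac{11969}{3} \approx 3989.7$)
$\frac{\left(-105 + 43\right) 100}{26217} + \frac{w{\left(O{\left(-10,9 \right)},120 \right)}}{U} = \frac{\left(-105 + 43\right) 100}{26217} + \frac{-8 - 120}{\frac{11969}{3}} = \left(-62\right) 100 \cdot \frac{1}{26217} + \left(-8 - 120\right) \frac{3}{11969} = \left(-6200\right) \frac{1}{26217} - \frac{384}{11969} = - \frac{6200}{26217} - \frac{384}{11969} = - \frac{84275128}{313791273}$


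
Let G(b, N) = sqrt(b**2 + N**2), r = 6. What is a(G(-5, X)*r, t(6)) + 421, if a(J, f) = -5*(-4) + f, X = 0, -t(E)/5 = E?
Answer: 411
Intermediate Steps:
t(E) = -5*E
G(b, N) = sqrt(N**2 + b**2)
a(J, f) = 20 + f
a(G(-5, X)*r, t(6)) + 421 = (20 - 5*6) + 421 = (20 - 30) + 421 = -10 + 421 = 411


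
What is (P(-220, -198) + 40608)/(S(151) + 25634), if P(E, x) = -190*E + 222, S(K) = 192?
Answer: 41315/12913 ≈ 3.1995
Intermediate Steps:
P(E, x) = 222 - 190*E
(P(-220, -198) + 40608)/(S(151) + 25634) = ((222 - 190*(-220)) + 40608)/(192 + 25634) = ((222 + 41800) + 40608)/25826 = (42022 + 40608)*(1/25826) = 82630*(1/25826) = 41315/12913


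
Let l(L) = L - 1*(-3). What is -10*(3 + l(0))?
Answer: -60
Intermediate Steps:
l(L) = 3 + L (l(L) = L + 3 = 3 + L)
-10*(3 + l(0)) = -10*(3 + (3 + 0)) = -10*(3 + 3) = -10*6 = -60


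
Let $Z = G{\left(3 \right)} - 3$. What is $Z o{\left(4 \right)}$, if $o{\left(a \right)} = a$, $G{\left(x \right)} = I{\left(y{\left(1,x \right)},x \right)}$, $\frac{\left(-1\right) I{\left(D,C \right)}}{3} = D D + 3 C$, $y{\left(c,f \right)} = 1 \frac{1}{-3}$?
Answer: $- \frac{364}{3} \approx -121.33$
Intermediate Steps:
$y{\left(c,f \right)} = - \frac{1}{3}$ ($y{\left(c,f \right)} = 1 \left(- \frac{1}{3}\right) = - \frac{1}{3}$)
$I{\left(D,C \right)} = - 9 C - 3 D^{2}$ ($I{\left(D,C \right)} = - 3 \left(D D + 3 C\right) = - 3 \left(D^{2} + 3 C\right) = - 9 C - 3 D^{2}$)
$G{\left(x \right)} = - \frac{1}{3} - 9 x$ ($G{\left(x \right)} = - 9 x - 3 \left(- \frac{1}{3}\right)^{2} = - 9 x - \frac{1}{3} = - \frac{1}{3} - 9 x$)
$Z = - \frac{91}{3}$ ($Z = \left(- \frac{1}{3} - 27\right) - 3 = - \frac{82}{3} - 3 = - \frac{91}{3} \approx -30.333$)
$Z o{\left(4 \right)} = \left(- \frac{91}{3}\right) 4 = - \frac{364}{3}$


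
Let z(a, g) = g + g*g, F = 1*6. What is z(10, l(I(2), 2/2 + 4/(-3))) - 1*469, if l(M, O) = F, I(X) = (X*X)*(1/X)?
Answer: -427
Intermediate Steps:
I(X) = X (I(X) = X²/X = X)
F = 6
l(M, O) = 6
z(a, g) = g + g²
z(10, l(I(2), 2/2 + 4/(-3))) - 1*469 = 6*(1 + 6) - 1*469 = 6*7 - 469 = 42 - 469 = -427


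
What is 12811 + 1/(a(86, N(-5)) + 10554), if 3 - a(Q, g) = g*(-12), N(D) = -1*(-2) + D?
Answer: 134784532/10521 ≈ 12811.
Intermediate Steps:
N(D) = 2 + D
a(Q, g) = 3 + 12*g (a(Q, g) = 3 - g*(-12) = 3 - (-12)*g = 3 + 12*g)
12811 + 1/(a(86, N(-5)) + 10554) = 12811 + 1/((3 + 12*(2 - 5)) + 10554) = 12811 + 1/((3 + 12*(-3)) + 10554) = 12811 + 1/((3 - 36) + 10554) = 12811 + 1/(-33 + 10554) = 12811 + 1/10521 = 134784532/10521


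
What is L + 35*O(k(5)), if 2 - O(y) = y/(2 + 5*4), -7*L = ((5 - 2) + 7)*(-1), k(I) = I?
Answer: 9775/154 ≈ 63.474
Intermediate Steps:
L = 10/7 (L = -((5 - 2) + 7)*(-1)/7 = -(3 + 7)*(-1)/7 = -10*(-1)/7 = -1/7*(-10) = 10/7 ≈ 1.4286)
O(y) = 2 - y/22 (O(y) = 2 - y/(2 + 5*4) = 2 - y/(2 + 20) = 2 - y/22)
L + 35*O(k(5)) = 10/7 + 35*(2 - 1/22*5) = 10/7 + 35*(2 - 5/22) = 10/7 + 35*(39/22) = 10/7 + 1365/22 = 9775/154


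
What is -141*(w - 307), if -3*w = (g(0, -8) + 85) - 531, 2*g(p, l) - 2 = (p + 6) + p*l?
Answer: 22513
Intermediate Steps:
g(p, l) = 4 + p/2 + l*p/2 (g(p, l) = 1 + ((p + 6) + p*l)/2 = 1 + ((6 + p) + l*p)/2 = 1 + (6 + p + l*p)/2 = 1 + (3 + p/2 + l*p/2) = 4 + p/2 + l*p/2)
w = 442/3 (w = -(((4 + (½)*0 + (½)*(-8)*0) + 85) - 531)/3 = -(((4 + 0 + 0) + 85) - 531)/3 = -((4 + 85) - 531)/3 = -(89 - 531)/3 = -⅓*(-442) = 442/3 ≈ 147.33)
-141*(w - 307) = -141*(442/3 - 307) = -141*(-479/3) = 22513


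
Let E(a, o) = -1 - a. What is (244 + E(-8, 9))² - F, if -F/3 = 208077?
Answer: 687232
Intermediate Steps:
F = -624231 (F = -3*208077 = -624231)
(244 + E(-8, 9))² - F = (244 + (-1 - 1*(-8)))² - 1*(-624231) = (244 + (-1 + 8))² + 624231 = (244 + 7)² + 624231 = 251² + 624231 = 63001 + 624231 = 687232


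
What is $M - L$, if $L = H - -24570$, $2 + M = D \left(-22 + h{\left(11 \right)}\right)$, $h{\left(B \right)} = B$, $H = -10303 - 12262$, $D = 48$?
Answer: $-2535$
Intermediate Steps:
$H = -22565$ ($H = -10303 - 12262 = -22565$)
$M = -530$ ($M = -2 + 48 \left(-22 + 11\right) = -2 + 48 \left(-11\right) = -2 - 528 = -530$)
$L = 2005$ ($L = -22565 - -24570 = -22565 + 24570 = 2005$)
$M - L = -530 - 2005 = -2535$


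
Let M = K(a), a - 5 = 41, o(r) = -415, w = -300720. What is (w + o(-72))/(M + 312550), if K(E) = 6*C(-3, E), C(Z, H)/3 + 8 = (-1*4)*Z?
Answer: -301135/312622 ≈ -0.96326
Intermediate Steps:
C(Z, H) = -24 - 12*Z (C(Z, H) = -24 + 3*((-1*4)*Z) = -24 + 3*(-4*Z) = -24 - 12*Z)
a = 46 (a = 5 + 41 = 46)
K(E) = 72 (K(E) = 6*(-24 - 12*(-3)) = 6*(-24 + 36) = 6*12 = 72)
M = 72
(w + o(-72))/(M + 312550) = (-300720 - 415)/(72 + 312550) = -301135/312622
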